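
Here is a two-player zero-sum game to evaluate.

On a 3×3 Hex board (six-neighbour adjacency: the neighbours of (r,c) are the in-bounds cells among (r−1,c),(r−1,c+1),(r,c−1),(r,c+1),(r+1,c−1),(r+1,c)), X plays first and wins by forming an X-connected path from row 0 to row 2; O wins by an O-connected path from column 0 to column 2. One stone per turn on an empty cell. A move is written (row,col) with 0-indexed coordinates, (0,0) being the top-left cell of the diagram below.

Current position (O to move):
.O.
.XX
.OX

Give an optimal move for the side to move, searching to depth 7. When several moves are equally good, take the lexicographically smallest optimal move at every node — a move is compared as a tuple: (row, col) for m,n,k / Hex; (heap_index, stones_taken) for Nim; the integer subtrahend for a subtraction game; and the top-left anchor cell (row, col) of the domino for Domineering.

O's best at [.O./.XX/.OX]: (0,2)

p1 O@[.O./.XX/.OX]: (0,0)[OO./.XX/.OX]-1 (0,2)[.OO/.XX/.OX]+1* (1,0)[.O./OXX/.OX]-1 (2,0)[.O./.XX/OOX]-1
p2 X@[.OO/.XX/.OX]: (0,0)[XOO/.XX/.OX]-1* (1,0)[.OO/XXX/.OX]-1 (2,0)[.OO/.XX/XOX]-1
p3 O@[XOO/.XX/.OX]: (1,0)[XOO/OXX/.OX]+1* (2,0)[XOO/.XX/OOX]-1
p4 X@[XOO/OXX/.OX] terminal -1; root [.O./.XX/.OX] d7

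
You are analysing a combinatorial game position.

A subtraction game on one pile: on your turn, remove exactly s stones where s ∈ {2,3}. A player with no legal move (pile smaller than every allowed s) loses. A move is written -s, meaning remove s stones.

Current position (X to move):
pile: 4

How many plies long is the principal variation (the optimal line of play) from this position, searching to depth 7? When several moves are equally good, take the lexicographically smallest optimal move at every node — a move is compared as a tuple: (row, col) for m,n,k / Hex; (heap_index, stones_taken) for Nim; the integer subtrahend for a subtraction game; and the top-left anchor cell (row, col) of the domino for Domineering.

PV length from [4]: 1 ply

[4] X move#1: -2:-1/2, -3:+1/1*
[1] end (terminal -1, O#2); searched 4 to 7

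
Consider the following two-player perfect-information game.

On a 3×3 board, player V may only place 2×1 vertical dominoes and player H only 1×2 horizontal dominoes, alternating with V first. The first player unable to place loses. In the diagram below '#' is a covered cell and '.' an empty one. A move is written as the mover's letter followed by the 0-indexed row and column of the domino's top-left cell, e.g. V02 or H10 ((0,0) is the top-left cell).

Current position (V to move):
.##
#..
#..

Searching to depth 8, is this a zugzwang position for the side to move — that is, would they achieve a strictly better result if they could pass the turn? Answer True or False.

zugzwang(.##/#../#.., V) = False

p1 V@[.##/#../#..]: V11[.##/##./##.]+1* V12[.##/#.#/#.#]+1
p2 H@[.##/##./##.] terminal -1; root [.##/#../#..] d8
if V skipped the turn, H would face:
~ p1 H@[.##/#../#..]: H11[.##/###/#..]+1* H21[.##/#../###]+1
~ p2 V@[.##/###/#..] terminal -1; root [.##/#../#..] d8
compare (V): move=+1 vs pass=-1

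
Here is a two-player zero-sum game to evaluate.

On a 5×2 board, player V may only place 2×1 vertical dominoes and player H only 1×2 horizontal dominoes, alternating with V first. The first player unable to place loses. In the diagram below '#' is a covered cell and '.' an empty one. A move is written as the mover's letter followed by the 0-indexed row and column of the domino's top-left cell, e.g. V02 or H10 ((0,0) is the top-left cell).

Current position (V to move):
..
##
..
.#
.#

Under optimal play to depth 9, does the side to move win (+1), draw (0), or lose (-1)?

ply 1, V at ../##/../.#/.# | V20=-1→../##/#./##/.#*; V30=-1→../##/../##/##
ply 2, H at ../##/#./##/.# | H00=+1→##/##/#./##/.#*
ply 3: ##/##/#./##/.# is terminal -1 (V); from ../##/../.#/.# depth 9

value(../##/../.#/.#, V) = -1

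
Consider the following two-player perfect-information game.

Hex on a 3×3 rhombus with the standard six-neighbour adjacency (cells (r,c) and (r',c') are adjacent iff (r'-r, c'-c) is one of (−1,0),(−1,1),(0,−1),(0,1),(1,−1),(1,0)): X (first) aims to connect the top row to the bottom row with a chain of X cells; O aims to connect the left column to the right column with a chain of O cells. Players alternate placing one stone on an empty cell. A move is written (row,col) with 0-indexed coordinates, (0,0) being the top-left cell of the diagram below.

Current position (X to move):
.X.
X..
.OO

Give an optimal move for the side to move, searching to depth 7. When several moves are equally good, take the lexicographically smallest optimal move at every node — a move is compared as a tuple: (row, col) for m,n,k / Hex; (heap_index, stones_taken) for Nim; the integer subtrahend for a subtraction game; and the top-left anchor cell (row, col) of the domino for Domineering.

p1 X@[.X./X../.OO]: (0,0)[XX./X../.OO]-1 (0,2)[.XX/X../.OO]-1 (1,1)[.X./XX./.OO]-1 (1,2)[.X./X.X/.OO]-1 (2,0)[.X./X../XOO]+1*
p2 O@[.X./X../XOO] terminal -1; root [.X./X../.OO] d7

X's best at [.X./X../.OO]: (2,0)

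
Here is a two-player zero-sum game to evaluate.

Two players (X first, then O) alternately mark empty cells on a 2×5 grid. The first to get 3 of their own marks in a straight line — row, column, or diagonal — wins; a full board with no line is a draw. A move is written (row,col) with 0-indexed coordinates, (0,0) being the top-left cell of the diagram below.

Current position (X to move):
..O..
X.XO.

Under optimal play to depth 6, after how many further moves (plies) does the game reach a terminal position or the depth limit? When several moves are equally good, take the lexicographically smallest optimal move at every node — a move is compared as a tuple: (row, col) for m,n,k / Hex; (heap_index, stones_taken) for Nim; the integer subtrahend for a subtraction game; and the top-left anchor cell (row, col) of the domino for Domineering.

p1 X@[..O../X.XO.]: (0,0)[X.O../X.XO.]+0 (0,1)[.XO../X.XO.]+0 (0,3)[..OX./X.XO.]+0 (0,4)[..O.X/X.XO.]+0 (1,1)[..O../XXXO.]+1* (1,4)[..O../X.XOX]+0
p2 O@[..O../XXXO.] terminal -1; root [..O../X.XO.] d6

PV length from [..O../X.XO.]: 1 ply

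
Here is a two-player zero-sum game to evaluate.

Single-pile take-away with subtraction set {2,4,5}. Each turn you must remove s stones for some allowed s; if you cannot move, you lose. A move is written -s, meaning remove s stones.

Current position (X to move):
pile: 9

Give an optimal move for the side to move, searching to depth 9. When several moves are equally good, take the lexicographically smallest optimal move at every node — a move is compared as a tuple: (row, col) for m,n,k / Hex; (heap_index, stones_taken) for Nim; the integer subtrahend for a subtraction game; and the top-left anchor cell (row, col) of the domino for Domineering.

X's best at [9]: -2

[9] X move#1: -2:+1/7*, -4:-1/5, -5:-1/4
[7] O move#2: -2:-1/5*, -4:-1/3, -5:-1/2
[5] X move#3: -2:-1/3, -4:+1/1*, -5:+1/0
[1] end (terminal -1, O#4); searched 9 to 9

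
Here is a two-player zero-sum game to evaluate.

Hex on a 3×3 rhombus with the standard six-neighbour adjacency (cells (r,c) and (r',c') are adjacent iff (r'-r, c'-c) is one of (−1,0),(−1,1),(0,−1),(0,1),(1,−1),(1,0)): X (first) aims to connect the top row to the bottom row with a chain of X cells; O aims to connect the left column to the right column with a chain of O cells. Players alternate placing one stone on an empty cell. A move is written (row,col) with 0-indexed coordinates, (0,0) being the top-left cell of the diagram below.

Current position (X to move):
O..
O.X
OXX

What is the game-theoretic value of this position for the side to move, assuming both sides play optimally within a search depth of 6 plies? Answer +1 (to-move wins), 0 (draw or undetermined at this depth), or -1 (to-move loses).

p1 X@[O../O.X/OXX]: (0,1)[OX./O.X/OXX]+1* (0,2)[O.X/O.X/OXX]+1 (1,1)[O../OXX/OXX]+1
p2 O@[OX./O.X/OXX]: (0,2)[OXO/O.X/OXX]-1* (1,1)[OX./OOX/OXX]-1
p3 X@[OXO/O.X/OXX]: (1,1)[OXO/OXX/OXX]+1*
p4 O@[OXO/OXX/OXX] terminal -1; root [O../O.X/OXX] d6

value(O../O.X/OXX, X) = +1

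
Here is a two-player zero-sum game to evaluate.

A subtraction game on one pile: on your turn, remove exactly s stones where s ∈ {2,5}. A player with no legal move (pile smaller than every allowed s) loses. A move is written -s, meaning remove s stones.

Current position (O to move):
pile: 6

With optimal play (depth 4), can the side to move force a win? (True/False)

O winning at [6]: True

[6] O move#1: -2:+1/4*, -5:+1/1
[4] X move#2: -2:-1/2*
[2] O move#3: -2:+1/0*
[0] end (terminal -1, X#4); searched 6 to 4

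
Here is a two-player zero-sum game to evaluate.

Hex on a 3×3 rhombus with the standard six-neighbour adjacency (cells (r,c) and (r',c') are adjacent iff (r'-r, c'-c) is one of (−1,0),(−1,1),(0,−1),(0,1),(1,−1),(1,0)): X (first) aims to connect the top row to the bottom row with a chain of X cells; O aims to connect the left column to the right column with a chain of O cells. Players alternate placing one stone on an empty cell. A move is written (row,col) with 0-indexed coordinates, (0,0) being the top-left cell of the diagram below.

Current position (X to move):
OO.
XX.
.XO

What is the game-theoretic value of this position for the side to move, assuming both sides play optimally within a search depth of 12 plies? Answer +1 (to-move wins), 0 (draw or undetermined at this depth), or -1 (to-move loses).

ply 1, X at OO./XX./.XO | (0,2)=+1→OOX/XX./.XO*; (1,2)=-1→OO./XXX/.XO; (2,0)=-1→OO./XX./XXO
ply 2: OOX/XX./.XO is terminal -1 (O); from OO./XX./.XO depth 12

value(OO./XX./.XO, X) = +1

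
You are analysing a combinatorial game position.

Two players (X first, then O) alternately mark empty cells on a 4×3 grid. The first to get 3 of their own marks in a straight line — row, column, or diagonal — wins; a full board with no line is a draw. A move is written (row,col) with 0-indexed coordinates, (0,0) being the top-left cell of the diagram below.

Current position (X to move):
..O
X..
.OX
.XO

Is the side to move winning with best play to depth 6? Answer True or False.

X winning at [..O/X../.OX/.XO]: True

p1 X@[..O/X../.OX/.XO]: (0,0)[X.O/X../.OX/.XO]+1* (0,1)[.XO/X../.OX/.XO]+0 (1,1)[..O/XX./.OX/.XO]+1 (1,2)[..O/X.X/.OX/.XO]-1 (2,0)[..O/X../XOX/.XO]+1 (3,0)[..O/X../.OX/XXO]+1
p2 O@[X.O/X../.OX/.XO]: (0,1)[XOO/X../.OX/.XO]-1* (1,1)[X.O/XO./.OX/.XO]-1 (1,2)[X.O/X.O/.OX/.XO]-1 (2,0)[X.O/X../OOX/.XO]-1 (3,0)[X.O/X../.OX/OXO]-1
p3 X@[XOO/X../.OX/.XO]: (1,1)[XOO/XX./.OX/.XO]+1* (1,2)[XOO/X.X/.OX/.XO]-1 (2,0)[XOO/X../XOX/.XO]+1 (3,0)[XOO/X../.OX/XXO]-1
p4 O@[XOO/XX./.OX/.XO] terminal -1; root [..O/X../.OX/.XO] d6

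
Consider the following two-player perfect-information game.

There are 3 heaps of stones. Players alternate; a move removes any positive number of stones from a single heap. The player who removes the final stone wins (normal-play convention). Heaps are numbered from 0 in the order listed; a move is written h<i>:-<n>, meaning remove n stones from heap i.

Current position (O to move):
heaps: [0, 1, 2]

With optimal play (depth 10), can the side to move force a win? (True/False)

ply 1, O at (0,1,2) | h1:-1=-1→(0,0,2); h2:-1=+1→(0,1,1)*; h2:-2=-1→(0,1,0)
ply 2, X at (0,1,1) | h1:-1=-1→(0,0,1)*; h2:-1=-1→(0,1,0)
ply 3, O at (0,0,1) | h2:-1=+1→(0,0,0)*
ply 4: (0,0,0) is terminal -1 (X); from (0,1,2) depth 10

O winning at [(0,1,2)]: True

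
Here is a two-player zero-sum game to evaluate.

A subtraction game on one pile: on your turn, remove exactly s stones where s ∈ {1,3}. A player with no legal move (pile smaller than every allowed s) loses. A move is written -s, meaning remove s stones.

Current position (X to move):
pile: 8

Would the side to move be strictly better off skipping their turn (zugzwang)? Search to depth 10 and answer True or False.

zugzwang(8, X) = True

ply 1, X at 8 | -1=-1→7*; -3=-1→5
ply 2, O at 7 | -1=+1→6*; -3=+1→4
ply 3, X at 6 | -1=-1→5*; -3=-1→3
ply 4, O at 5 | -1=+1→4*; -3=+1→2
ply 5, X at 4 | -1=-1→3*; -3=-1→1
ply 6, O at 3 | -1=+1→2*; -3=+1→0
ply 7, X at 2 | -1=-1→1*
ply 8, O at 1 | -1=+1→0*
ply 9: 0 is terminal -1 (X); from 8 depth 10
suppose X passes — search the same position with O to move:
pass> ply 1, O at 8 | -1=-1→7*; -3=-1→5
pass> ply 2, X at 7 | -1=+1→6*; -3=+1→4
pass> ply 3, O at 6 | -1=-1→5*; -3=-1→3
pass> ply 4, X at 5 | -1=+1→4*; -3=+1→2
pass> ply 5, O at 4 | -1=-1→3*; -3=-1→1
pass> ply 6, X at 3 | -1=+1→2*; -3=+1→0
pass> ply 7, O at 2 | -1=-1→1*
pass> ply 8, X at 1 | -1=+1→0*
pass> ply 9: 0 is terminal -1 (O); from 8 depth 10
for X: play -1, pass +1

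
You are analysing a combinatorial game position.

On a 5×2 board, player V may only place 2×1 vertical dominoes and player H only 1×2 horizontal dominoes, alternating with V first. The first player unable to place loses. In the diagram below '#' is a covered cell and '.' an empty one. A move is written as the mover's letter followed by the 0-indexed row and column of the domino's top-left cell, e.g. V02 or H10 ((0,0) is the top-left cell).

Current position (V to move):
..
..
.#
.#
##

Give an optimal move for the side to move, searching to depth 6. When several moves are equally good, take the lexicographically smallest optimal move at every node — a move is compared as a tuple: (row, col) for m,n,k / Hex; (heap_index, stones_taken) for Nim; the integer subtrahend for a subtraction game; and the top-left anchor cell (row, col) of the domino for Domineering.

V's best at [../../.#/.#/##]: V00

ply 1, V at ../../.#/.#/## | V00=+1→#./#./.#/.#/##*; V01=+1→.#/.#/.#/.#/##; V10=-1→../#./##/.#/##; V20=-1→../../##/##/##
ply 2: #./#./.#/.#/## is terminal -1 (H); from ../../.#/.#/## depth 6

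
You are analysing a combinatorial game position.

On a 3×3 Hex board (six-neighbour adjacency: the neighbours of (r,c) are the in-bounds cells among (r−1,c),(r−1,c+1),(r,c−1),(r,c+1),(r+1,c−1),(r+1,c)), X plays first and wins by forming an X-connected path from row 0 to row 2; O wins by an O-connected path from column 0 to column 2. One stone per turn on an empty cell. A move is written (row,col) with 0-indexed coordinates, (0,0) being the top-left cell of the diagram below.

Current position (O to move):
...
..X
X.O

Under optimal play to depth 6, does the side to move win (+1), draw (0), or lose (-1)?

[.../..X/X.O] O move#1: (0,0):-1/O../..X/X.O*, (0,1):-1/.O./..X/X.O, (0,2):-1/..O/..X/X.O, (1,0):-1/.../O.X/X.O, (1,1):-1/.../.OX/X.O, (2,1):-1/.../..X/XOO
[O../..X/X.O] X move#2: (0,1):+1/OX./..X/X.O*, (0,2):+1/O.X/..X/X.O, (1,0):+1/O../X.X/X.O, (1,1):+1/O../.XX/X.O, (2,1):+1/O../..X/XXO
[OX./..X/X.O] O move#3: (0,2):-1/OXO/..X/X.O*, (1,0):-1/OX./O.X/X.O, (1,1):-1/OX./.OX/X.O, (2,1):-1/OX./..X/XOO
[OXO/..X/X.O] X move#4: (1,0):+1/OXO/X.X/X.O*, (1,1):+1/OXO/.XX/X.O, (2,1):+1/OXO/..X/XXO
[OXO/X.X/X.O] end (terminal -1, O#5); searched .../..X/X.O to 6

value(.../..X/X.O, O) = -1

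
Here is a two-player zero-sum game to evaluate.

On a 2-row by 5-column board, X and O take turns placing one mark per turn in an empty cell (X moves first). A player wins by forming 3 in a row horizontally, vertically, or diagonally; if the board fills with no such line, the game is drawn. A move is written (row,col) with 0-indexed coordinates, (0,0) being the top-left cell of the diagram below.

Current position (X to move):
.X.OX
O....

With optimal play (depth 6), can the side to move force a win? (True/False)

X winning at [.X.OX/O....]: False

[.X.OX/O....] X move#1: (0,0):+0/XX.OX/O....*, (0,2):+0/.XXOX/O...., (1,1):+0/.X.OX/OX..., (1,2):+0/.X.OX/O.X.., (1,3):+0/.X.OX/O..X., (1,4):+0/.X.OX/O...X
[XX.OX/O....] O move#2: (0,2):+0/XXOOX/O....*, (1,1):-1/XX.OX/OO..., (1,2):-1/XX.OX/O.O.., (1,3):-1/XX.OX/O..O., (1,4):-1/XX.OX/O...O
[XXOOX/O....] X move#3: (1,1):+0/XXOOX/OX...*, (1,2):+0/XXOOX/O.X.., (1,3):+0/XXOOX/O..X., (1,4):+0/XXOOX/O...X
[XXOOX/OX...] O move#4: (1,2):+0/XXOOX/OXO..*, (1,3):+0/XXOOX/OX.O., (1,4):+0/XXOOX/OX..O
[XXOOX/OXO..] X move#5: (1,3):+0/XXOOX/OXOX.*, (1,4):+0/XXOOX/OXO.X
[XXOOX/OXOX.] O move#6: (1,4):+0/XXOOX/OXOXO*
[XXOOX/OXOXO] end (terminal +0, X#7); searched .X.OX/O.... to 6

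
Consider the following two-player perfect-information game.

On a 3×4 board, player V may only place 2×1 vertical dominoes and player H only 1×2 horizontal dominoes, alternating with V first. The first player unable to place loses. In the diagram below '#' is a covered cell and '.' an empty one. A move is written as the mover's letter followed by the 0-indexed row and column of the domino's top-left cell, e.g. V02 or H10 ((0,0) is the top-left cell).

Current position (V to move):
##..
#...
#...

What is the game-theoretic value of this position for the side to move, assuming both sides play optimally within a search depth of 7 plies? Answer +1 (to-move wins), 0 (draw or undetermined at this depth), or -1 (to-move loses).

value(##../#.../#..., V) = +1

ply 1, V at ##../#.../#... | V02=+1→###./#.#./#...*; V03=-1→##.#/#..#/#...; V11=-1→##../##../##..; V12=+1→##../#.#./#.#.; V13=-1→##../#..#/#..#
ply 2, H at ###./#.#./#... | H21=-1→###./#.#./###.*; H22=-1→###./#.#./#.##
ply 3, V at ###./#.#./###. | V03=+1→####/#.##/###.*; V13=+1→###./#.##/####
ply 4: ####/#.##/###. is terminal -1 (H); from ##../#.../#... depth 7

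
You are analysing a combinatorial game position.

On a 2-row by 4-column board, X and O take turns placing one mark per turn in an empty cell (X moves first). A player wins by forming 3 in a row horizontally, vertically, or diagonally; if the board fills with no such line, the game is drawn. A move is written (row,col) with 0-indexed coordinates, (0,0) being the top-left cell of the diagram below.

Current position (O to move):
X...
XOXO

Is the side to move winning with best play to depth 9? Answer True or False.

[X.../XOXO] O move#1: (0,1):+0/XO../XOXO*, (0,2):+0/X.O./XOXO, (0,3):+0/X..O/XOXO
[XO../XOXO] X move#2: (0,2):+0/XOX./XOXO*, (0,3):+0/XO.X/XOXO
[XOX./XOXO] O move#3: (0,3):+0/XOXO/XOXO*
[XOXO/XOXO] end (terminal +0, X#4); searched X.../XOXO to 9

O winning at [X.../XOXO]: False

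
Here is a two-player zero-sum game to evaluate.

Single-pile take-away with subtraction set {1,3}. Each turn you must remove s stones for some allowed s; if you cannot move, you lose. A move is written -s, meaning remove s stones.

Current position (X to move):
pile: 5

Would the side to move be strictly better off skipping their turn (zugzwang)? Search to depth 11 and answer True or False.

zugzwang(5, X) = False

[5] X move#1: -1:+1/4*, -3:+1/2
[4] O move#2: -1:-1/3*, -3:-1/1
[3] X move#3: -1:+1/2*, -3:+1/0
[2] O move#4: -1:-1/1*
[1] X move#5: -1:+1/0*
[0] end (terminal -1, O#6); searched 5 to 11
pass branch (O moves first from the same position):
  | [5] O move#1: -1:+1/4*, -3:+1/2
  | [4] X move#2: -1:-1/3*, -3:-1/1
  | [3] O move#3: -1:+1/2*, -3:+1/0
  | [2] X move#4: -1:-1/1*
  | [1] O move#5: -1:+1/0*
  | [0] end (terminal -1, X#6); searched 5 to 11
X moving scores +1; X passing scores -1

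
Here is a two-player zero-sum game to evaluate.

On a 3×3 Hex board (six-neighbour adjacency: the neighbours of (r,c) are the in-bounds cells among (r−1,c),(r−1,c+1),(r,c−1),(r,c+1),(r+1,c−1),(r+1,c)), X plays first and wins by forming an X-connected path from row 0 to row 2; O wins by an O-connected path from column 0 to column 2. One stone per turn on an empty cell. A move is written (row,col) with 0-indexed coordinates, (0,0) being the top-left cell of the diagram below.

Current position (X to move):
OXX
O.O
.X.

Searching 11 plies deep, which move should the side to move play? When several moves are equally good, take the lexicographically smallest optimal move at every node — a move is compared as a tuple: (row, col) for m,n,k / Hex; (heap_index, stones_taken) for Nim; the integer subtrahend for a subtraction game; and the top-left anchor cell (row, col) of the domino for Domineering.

X's best at [OXX/O.O/.X.]: (1,1)

ply 1, X at OXX/O.O/.X. | (1,1)=+1→OXX/OXO/.X.*; (2,0)=-1→OXX/O.O/XX.; (2,2)=-1→OXX/O.O/.XX
ply 2: OXX/OXO/.X. is terminal -1 (O); from OXX/O.O/.X. depth 11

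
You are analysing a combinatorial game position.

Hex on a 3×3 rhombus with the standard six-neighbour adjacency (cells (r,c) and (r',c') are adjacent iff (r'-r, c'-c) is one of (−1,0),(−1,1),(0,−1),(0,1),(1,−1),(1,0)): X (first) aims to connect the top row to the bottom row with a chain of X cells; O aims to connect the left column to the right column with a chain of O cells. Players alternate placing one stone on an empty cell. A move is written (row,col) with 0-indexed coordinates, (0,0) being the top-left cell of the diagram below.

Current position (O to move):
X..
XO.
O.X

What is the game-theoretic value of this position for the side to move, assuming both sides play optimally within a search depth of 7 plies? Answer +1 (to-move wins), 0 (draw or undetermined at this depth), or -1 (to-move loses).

value(X../XO./O.X, O) = +1

ply 1, O at X../XO./O.X | (0,1)=+1→XO./XO./O.X*; (0,2)=+1→X.O/XO./O.X; (1,2)=+1→X../XOO/O.X; (2,1)=+1→X../XO./OOX
ply 2, X at XO./XO./O.X | (0,2)=-1→XOX/XO./O.X*; (1,2)=-1→XO./XOX/O.X; (2,1)=-1→XO./XO./OXX
ply 3, O at XOX/XO./O.X | (1,2)=+1→XOX/XOO/O.X*; (2,1)=-1→XOX/XO./OOX
ply 4: XOX/XOO/O.X is terminal -1 (X); from X../XO./O.X depth 7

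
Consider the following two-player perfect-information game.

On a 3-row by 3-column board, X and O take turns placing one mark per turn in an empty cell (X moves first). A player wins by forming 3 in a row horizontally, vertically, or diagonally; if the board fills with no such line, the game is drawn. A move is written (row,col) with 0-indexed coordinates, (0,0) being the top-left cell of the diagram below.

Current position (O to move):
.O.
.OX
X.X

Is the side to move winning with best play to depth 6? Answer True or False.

p1 O@[.O./.OX/X.X]: (0,0)[OO./.OX/X.X]-1 (0,2)[.OO/.OX/X.X]-1 (1,0)[.O./OOX/X.X]-1 (2,1)[.O./.OX/XOX]+1*
p2 X@[.O./.OX/XOX] terminal -1; root [.O./.OX/X.X] d6

O winning at [.O./.OX/X.X]: True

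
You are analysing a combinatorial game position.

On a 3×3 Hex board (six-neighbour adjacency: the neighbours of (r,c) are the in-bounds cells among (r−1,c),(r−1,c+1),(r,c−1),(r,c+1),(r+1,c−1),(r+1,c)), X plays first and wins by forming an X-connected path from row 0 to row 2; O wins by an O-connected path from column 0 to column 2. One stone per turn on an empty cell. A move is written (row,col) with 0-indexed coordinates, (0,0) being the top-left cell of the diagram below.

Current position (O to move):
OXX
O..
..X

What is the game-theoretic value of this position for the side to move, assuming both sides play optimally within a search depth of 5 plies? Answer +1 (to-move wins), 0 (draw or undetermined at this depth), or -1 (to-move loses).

[OXX/O../..X] O move#1: (1,1):-1/OXX/OO./..X*, (1,2):-1/OXX/O.O/..X, (2,0):-1/OXX/O../O.X, (2,1):-1/OXX/O../.OX
[OXX/OO./..X] X move#2: (1,2):+1/OXX/OOX/..X*, (2,0):-1/OXX/OO./X.X, (2,1):-1/OXX/OO./.XX
[OXX/OOX/..X] end (terminal -1, O#3); searched OXX/O../..X to 5

value(OXX/O../..X, O) = -1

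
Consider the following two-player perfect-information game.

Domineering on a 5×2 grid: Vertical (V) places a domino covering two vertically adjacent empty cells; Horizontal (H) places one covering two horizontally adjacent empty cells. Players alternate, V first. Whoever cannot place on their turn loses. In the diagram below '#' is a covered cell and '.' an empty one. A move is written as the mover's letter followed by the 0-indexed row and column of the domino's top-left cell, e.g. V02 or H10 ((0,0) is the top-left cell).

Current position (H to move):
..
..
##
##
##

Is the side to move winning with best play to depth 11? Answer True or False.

H winning at [../../##/##/##]: True

p1 H@[../../##/##/##]: H00[##/../##/##/##]+1* H10[../##/##/##/##]+1
p2 V@[##/../##/##/##] terminal -1; root [../../##/##/##] d11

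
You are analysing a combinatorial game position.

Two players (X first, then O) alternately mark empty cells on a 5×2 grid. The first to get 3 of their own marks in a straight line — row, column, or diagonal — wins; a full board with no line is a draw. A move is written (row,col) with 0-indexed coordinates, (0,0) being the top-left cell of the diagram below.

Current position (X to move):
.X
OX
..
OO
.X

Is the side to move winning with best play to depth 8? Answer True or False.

p1 X@[.X/OX/../OO/.X]: (0,0)[XX/OX/../OO/.X]-1 (2,0)[.X/OX/X./OO/.X]+0 (2,1)[.X/OX/.X/OO/.X]+1* (4,0)[.X/OX/../OO/XX]-1
p2 O@[.X/OX/.X/OO/.X] terminal -1; root [.X/OX/../OO/.X] d8

X winning at [.X/OX/../OO/.X]: True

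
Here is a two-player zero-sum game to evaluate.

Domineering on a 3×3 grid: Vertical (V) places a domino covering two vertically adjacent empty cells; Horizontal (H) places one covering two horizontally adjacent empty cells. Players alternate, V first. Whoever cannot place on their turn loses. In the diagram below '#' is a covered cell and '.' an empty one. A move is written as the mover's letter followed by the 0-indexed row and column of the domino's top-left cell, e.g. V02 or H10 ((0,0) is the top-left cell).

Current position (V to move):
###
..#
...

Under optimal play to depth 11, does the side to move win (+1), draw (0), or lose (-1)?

p1 V@[###/..#/...]: V10[###/#.#/#..]-1 V11[###/.##/.#.]+1*
p2 H@[###/.##/.#.] terminal -1; root [###/..#/...] d11

value(###/..#/..., V) = +1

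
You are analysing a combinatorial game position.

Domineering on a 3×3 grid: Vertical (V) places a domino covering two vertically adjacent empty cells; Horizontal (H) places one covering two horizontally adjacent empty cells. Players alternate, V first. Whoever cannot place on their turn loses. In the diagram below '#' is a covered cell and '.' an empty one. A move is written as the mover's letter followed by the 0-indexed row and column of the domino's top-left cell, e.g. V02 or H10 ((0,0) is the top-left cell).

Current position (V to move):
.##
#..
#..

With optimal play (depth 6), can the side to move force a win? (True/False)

V winning at [.##/#../#..]: True

p1 V@[.##/#../#..]: V11[.##/##./##.]+1* V12[.##/#.#/#.#]+1
p2 H@[.##/##./##.] terminal -1; root [.##/#../#..] d6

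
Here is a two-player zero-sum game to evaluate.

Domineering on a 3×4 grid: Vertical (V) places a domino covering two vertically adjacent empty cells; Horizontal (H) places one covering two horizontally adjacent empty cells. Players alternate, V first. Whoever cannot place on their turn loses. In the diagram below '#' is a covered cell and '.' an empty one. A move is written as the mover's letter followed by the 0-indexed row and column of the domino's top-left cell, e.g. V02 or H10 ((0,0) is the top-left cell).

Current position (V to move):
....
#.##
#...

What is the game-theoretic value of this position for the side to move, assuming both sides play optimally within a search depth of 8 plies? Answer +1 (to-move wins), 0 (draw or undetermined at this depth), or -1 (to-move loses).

[..../#.##/#...] V move#1: V01:-1/.#../####/#...*, V11:-1/..../####/##..
[.#../####/#...] H move#2: H02:+1/.###/####/#...*, H21:+1/.#../####/###., H22:+1/.#../####/#.##
[.###/####/#...] end (terminal -1, V#3); searched ..../#.##/#... to 8

value(..../#.##/#..., V) = -1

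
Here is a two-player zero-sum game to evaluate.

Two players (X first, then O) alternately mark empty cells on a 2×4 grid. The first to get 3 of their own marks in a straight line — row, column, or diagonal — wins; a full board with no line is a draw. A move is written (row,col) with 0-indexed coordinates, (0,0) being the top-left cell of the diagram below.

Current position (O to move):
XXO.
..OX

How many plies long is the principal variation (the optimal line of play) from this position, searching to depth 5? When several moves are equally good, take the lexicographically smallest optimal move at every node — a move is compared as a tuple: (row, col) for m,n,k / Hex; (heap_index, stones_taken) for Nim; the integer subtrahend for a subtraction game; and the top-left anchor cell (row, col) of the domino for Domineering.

PV length from [XXO./..OX]: 3 plies

p1 O@[XXO./..OX]: (0,3)[XXOO/..OX]+0* (1,0)[XXO./O.OX]+0 (1,1)[XXO./.OOX]+0
p2 X@[XXOO/..OX]: (1,0)[XXOO/X.OX]+0* (1,1)[XXOO/.XOX]+0
p3 O@[XXOO/X.OX]: (1,1)[XXOO/XOOX]+0*
p4 X@[XXOO/XOOX] terminal +0; root [XXO./..OX] d5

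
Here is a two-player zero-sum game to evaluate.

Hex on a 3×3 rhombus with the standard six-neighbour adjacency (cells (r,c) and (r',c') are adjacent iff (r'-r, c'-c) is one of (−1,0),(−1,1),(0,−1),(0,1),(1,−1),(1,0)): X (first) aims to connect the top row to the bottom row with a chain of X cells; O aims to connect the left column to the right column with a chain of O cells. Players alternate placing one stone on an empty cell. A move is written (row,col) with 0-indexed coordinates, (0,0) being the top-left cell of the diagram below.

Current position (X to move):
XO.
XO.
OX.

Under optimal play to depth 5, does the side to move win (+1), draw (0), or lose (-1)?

value(XO./XO./OX., X) = -1

[XO./XO./OX.] X move#1: (0,2):-1/XOX/XO./OX.*, (1,2):-1/XO./XOX/OX., (2,2):-1/XO./XO./OXX
[XOX/XO./OX.] O move#2: (1,2):+1/XOX/XOO/OX.*, (2,2):-1/XOX/XO./OXO
[XOX/XOO/OX.] end (terminal -1, X#3); searched XO./XO./OX. to 5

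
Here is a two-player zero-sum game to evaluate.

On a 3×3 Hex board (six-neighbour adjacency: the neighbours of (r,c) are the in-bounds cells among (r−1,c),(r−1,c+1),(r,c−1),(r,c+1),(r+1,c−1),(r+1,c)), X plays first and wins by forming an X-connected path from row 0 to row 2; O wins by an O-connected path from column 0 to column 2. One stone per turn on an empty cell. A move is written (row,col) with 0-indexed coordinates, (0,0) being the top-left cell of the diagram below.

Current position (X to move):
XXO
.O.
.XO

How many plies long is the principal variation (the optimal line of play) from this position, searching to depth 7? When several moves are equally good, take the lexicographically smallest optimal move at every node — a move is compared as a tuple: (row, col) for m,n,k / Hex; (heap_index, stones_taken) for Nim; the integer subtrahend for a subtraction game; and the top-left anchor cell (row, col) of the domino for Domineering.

PV length from [XXO/.O./.XO]: 2 plies

ply 1, X at XXO/.O./.XO | (1,0)=-1→XXO/XO./.XO*; (1,2)=-1→XXO/.OX/.XO; (2,0)=-1→XXO/.O./XXO
ply 2, O at XXO/XO./.XO | (1,2)=-1→XXO/XOO/.XO; (2,0)=+1→XXO/XO./OXO*
ply 3: XXO/XO./OXO is terminal -1 (X); from XXO/.O./.XO depth 7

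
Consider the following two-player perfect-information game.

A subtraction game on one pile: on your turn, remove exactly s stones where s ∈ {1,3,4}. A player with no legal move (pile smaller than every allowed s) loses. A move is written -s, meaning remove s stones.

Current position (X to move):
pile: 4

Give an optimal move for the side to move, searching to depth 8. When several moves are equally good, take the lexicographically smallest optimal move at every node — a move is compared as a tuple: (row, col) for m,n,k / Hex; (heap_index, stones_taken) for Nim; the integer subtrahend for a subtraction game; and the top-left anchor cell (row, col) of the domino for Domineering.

X's best at [4]: -4

p1 X@[4]: -1[3]-1 -3[1]-1 -4[0]+1*
p2 O@[0] terminal -1; root [4] d8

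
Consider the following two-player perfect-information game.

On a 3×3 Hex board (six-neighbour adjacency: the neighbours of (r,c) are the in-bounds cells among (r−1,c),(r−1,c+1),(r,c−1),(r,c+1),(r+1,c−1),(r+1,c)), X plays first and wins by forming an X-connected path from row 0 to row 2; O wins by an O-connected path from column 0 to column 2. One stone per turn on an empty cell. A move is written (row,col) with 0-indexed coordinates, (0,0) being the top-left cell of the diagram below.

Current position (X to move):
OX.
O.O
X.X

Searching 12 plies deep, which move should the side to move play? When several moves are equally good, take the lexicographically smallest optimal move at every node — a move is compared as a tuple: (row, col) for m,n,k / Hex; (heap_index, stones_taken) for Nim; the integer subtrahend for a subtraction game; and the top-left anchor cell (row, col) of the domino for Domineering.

[OX./O.O/X.X] X move#1: (0,2):-1/OXX/O.O/X.X, (1,1):+1/OX./OXO/X.X*, (2,1):-1/OX./O.O/XXX
[OX./OXO/X.X] end (terminal -1, O#2); searched OX./O.O/X.X to 12

X's best at [OX./O.O/X.X]: (1,1)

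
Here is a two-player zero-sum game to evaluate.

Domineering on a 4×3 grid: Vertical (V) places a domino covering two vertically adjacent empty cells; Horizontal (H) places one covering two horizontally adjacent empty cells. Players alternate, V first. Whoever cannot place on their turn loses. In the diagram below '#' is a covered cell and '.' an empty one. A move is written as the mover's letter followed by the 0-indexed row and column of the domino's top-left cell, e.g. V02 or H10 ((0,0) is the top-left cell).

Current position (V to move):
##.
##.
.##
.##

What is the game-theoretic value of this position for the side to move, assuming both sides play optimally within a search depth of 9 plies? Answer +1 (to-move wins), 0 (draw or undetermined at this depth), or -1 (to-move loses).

value(##./##./.##/.##, V) = +1

ply 1, V at ##./##./.##/.## | V02=+1→###/###/.##/.##*; V20=+1→##./##./###/###
ply 2: ###/###/.##/.## is terminal -1 (H); from ##./##./.##/.## depth 9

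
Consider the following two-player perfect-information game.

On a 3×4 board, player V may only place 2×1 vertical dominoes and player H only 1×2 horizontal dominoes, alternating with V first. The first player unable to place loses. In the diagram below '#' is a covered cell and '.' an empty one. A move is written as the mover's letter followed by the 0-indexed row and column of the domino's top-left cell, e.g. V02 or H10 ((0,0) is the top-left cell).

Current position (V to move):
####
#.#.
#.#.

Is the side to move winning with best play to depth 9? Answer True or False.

V winning at [####/#.#./#.#.]: True

p1 V@[####/#.#./#.#.]: V11[####/###./###.]+1* V13[####/#.##/#.##]+1
p2 H@[####/###./###.] terminal -1; root [####/#.#./#.#.] d9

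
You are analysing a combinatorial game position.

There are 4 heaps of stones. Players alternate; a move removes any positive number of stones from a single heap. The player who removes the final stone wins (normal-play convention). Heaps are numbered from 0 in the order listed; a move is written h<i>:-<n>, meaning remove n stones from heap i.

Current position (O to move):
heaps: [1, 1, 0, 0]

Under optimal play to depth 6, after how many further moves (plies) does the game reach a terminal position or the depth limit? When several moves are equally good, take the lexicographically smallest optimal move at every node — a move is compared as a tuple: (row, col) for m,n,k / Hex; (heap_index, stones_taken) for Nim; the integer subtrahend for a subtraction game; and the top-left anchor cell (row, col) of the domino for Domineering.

ply 1, O at (1,1,0,0) | h0:-1=-1→(0,1,0,0)*; h1:-1=-1→(1,0,0,0)
ply 2, X at (0,1,0,0) | h1:-1=+1→(0,0,0,0)*
ply 3: (0,0,0,0) is terminal -1 (O); from (1,1,0,0) depth 6

PV length from [(1,1,0,0)]: 2 plies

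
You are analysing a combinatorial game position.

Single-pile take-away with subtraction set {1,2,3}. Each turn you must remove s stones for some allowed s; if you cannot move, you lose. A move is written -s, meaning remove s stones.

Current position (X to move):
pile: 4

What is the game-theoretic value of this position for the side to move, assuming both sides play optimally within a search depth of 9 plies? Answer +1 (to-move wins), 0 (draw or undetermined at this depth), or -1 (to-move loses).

p1 X@[4]: -1[3]-1* -2[2]-1 -3[1]-1
p2 O@[3]: -1[2]-1 -2[1]-1 -3[0]+1*
p3 X@[0] terminal -1; root [4] d9

value(4, X) = -1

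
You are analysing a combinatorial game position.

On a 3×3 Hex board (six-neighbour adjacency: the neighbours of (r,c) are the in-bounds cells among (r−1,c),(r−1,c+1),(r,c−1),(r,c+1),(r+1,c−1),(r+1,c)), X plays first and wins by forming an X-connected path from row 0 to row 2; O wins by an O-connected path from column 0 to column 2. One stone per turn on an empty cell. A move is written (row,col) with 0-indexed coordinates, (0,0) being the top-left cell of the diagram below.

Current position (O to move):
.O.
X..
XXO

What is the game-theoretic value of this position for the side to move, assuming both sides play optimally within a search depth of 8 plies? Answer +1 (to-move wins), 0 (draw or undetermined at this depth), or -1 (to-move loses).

[.O./X../XXO] O move#1: (0,0):-1/OO./X../XXO*, (0,2):-1/.OO/X../XXO, (1,1):-1/.O./XO./XXO, (1,2):-1/.O./X.O/XXO
[OO./X../XXO] X move#2: (0,2):+1/OOX/X../XXO*, (1,1):-1/OO./XX./XXO, (1,2):-1/OO./X.X/XXO
[OOX/X../XXO] O move#3: (1,1):-1/OOX/XO./XXO*, (1,2):-1/OOX/X.O/XXO
[OOX/XO./XXO] X move#4: (1,2):+1/OOX/XOX/XXO*
[OOX/XOX/XXO] end (terminal -1, O#5); searched .O./X../XXO to 8

value(.O./X../XXO, O) = -1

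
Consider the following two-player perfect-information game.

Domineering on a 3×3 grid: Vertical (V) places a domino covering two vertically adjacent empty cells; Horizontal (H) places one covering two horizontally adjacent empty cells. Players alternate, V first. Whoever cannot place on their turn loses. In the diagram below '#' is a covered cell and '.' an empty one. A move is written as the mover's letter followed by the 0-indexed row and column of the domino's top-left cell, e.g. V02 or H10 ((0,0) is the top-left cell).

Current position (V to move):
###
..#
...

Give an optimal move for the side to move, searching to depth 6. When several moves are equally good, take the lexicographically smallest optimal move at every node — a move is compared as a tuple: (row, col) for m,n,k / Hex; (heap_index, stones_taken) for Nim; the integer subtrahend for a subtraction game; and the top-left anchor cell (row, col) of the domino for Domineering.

V's best at [###/..#/...]: V11

[###/..#/...] V move#1: V10:-1/###/#.#/#.., V11:+1/###/.##/.#.*
[###/.##/.#.] end (terminal -1, H#2); searched ###/..#/... to 6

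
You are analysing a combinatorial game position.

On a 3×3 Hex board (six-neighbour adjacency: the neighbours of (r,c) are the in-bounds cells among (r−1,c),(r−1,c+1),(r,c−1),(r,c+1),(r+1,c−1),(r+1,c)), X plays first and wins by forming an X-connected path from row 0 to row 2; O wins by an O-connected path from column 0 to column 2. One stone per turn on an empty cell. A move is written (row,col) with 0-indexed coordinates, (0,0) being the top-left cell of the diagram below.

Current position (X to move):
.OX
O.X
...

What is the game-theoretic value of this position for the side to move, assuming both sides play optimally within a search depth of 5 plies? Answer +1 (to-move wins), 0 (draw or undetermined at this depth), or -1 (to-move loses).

value(.OX/O.X/..., X) = +1

p1 X@[.OX/O.X/...]: (0,0)[XOX/O.X/...]+1* (1,1)[.OX/OXX/...]+1 (2,0)[.OX/O.X/X..]+1 (2,1)[.OX/O.X/.X.]+1 (2,2)[.OX/O.X/..X]+1
p2 O@[XOX/O.X/...]: (1,1)[XOX/OOX/...]-1* (2,0)[XOX/O.X/O..]-1 (2,1)[XOX/O.X/.O.]-1 (2,2)[XOX/O.X/..O]-1
p3 X@[XOX/OOX/...]: (2,0)[XOX/OOX/X..]+1* (2,1)[XOX/OOX/.X.]+1 (2,2)[XOX/OOX/..X]+1
p4 O@[XOX/OOX/X..]: (2,1)[XOX/OOX/XO.]-1* (2,2)[XOX/OOX/X.O]-1
p5 X@[XOX/OOX/XO.]: (2,2)[XOX/OOX/XOX]+1*
p6 O@[XOX/OOX/XOX] terminal -1; root [.OX/O.X/...] d5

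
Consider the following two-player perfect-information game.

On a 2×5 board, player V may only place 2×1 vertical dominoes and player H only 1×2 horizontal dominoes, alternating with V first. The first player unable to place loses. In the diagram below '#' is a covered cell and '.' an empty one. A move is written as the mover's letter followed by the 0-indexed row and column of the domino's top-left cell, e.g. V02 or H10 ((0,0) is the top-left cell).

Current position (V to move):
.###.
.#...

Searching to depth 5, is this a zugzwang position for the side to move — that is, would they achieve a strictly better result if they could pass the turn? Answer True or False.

ply 1, V at .###./.#... | V00=-1→####./##...; V04=+1→.####/.#..#*
ply 2, H at .####/.#..# | H12=-1→.####/.####*
ply 3, V at .####/.#### | V00=+1→#####/#####*
ply 4: #####/##### is terminal -1 (H); from .###./.#... depth 5
suppose V passes — search the same position with H to move:
pass> ply 1, H at .###./.#... | H12=-1→.###./.###.*; H13=-1→.###./.#.##
pass> ply 2, V at .###./.###. | V00=+1→####./####.*; V04=+1→.####/.####
pass> ply 3: ####./####. is terminal -1 (H); from .###./.#... depth 5
for V: play +1, pass +1

zugzwang(.###./.#..., V) = False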